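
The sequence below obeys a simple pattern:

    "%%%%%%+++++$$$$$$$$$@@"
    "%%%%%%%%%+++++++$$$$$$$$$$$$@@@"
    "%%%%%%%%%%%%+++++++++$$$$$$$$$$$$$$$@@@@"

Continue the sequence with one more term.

Each string has the form %^{3n} +^{2n+1} $^{3n+3} @^{n}, where the shown terms are n = 2, 3, 4.
At n = 5 the blocks have lengths 15, 11, 18, 5.

%%%%%%%%%%%%%%%+++++++++++$$$$$$$$$$$$$$$$$$@@@@@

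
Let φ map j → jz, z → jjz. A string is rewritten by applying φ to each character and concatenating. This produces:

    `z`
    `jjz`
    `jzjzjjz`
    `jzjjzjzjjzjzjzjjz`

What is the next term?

jzjjzjzjzjjzjzjjzjzjzjjzjzjjzjzjjzjzjzjjz

Replace each of the 17 characters of jzjjzjzjjzjzjzjjz in place — jz jjz jz jz jjz jz jjz jz jz jjz jz jjz jz jjz jz jz jjz — and concatenate.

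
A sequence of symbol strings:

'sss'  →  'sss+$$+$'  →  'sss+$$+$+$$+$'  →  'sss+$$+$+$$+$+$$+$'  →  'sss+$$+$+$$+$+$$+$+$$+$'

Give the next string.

sss+$$+$+$$+$+$$+$+$$+$+$$+$

Each term is the previous one with +$$+$ appended.
One more step from sss+$$+$+$$+$+$$+$+$$+$ gives the answer.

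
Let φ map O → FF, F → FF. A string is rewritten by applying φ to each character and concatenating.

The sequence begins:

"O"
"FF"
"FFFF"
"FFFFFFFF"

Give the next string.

FFFFFFFFFFFFFFFF

Apply φ to FFFFFFFF symbol by symbol: F→FF, F→FF, F→FF, F→FF, F→FF, F→FF, F→FF, F→FF; joined: FF FF FF FF FF FF FF FF.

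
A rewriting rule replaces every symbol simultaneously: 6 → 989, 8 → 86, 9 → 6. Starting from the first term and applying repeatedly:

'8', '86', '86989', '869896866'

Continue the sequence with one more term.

86989686698986989989

Rewriting each symbol of 869896866: 8→86, 6→989, 9→6, 8→86, 9→6, 6→989, 8→86, 6→989, 6→989, which concatenates to 86 989 6 86 6 989 86 989 989.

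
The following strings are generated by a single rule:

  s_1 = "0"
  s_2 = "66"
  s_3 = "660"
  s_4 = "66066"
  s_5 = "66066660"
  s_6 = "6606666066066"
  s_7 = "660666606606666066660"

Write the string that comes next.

6606666066066660666606606666066066

This is a Fibonacci-style word recurrence s(k) = s(k−1)·s(k−2): e.g. 66·0 = 660.
The next term joins 660666606606666066660 and 6606666066066.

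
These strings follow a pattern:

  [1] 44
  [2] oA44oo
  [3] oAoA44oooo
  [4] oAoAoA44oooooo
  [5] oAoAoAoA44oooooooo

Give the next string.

oAoAoAoAoA44oooooooooo

Every step adds oA to the front and oo to the end of the previous string.
One more step from oAoAoAoA44oooooooo gives the answer.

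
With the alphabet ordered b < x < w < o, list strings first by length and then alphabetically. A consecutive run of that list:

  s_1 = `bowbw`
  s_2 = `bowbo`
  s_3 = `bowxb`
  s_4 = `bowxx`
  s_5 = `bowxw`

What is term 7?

bowwb

Stepping forward 2 times from bowxw: bowxw → bowxo, then the target.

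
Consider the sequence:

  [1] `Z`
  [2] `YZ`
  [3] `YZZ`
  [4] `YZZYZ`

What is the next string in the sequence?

YZZYZYZZ

Each term (from the third on) is the previous term followed by the one before it: term 3 = YZ·Z = YZZ.
The next term joins YZZYZ and YZZ.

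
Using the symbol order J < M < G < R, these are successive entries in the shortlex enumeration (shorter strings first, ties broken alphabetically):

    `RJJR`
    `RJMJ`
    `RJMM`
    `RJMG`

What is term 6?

RJGJ

Stepping forward 2 times from RJMG: RJMG → RJMR, then the target.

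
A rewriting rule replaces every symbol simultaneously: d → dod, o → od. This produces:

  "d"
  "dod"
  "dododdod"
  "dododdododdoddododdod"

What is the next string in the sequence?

φ(dododdododdoddododdod) expands symbol-by-symbol to dod od dod od dod dod od dod od dod dod od dod dod od dod od dod dod od dod; joining the 21 pieces gives the next term.

dododdododdoddododdododdoddododdoddododdododdoddododdod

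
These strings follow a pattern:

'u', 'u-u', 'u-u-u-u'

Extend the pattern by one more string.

Every step duplicates the string with '-' between the halves.
Doubling u-u-u-u with '-' between the halves:

u-u-u-u-u-u-u-u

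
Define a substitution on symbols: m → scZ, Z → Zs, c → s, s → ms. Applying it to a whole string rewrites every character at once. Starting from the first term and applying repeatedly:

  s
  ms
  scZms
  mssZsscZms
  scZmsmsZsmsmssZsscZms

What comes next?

Replace each of the 21 characters of scZmsmsZsmsmssZsscZms in place — ms s Zs scZ ms scZ ms Zs ms scZ ms scZ ms ms Zs ms ms s Zs scZ ms — and concatenate.

mssZsscZmsscZmsZsmsscZmsscZmsmsZsmsmssZsscZms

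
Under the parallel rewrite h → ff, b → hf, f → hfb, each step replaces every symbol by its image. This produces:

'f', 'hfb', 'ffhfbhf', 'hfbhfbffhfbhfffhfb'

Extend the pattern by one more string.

ffhfbhfffhfbhfhfbhfbffhfbhfffhfbhfbhfbffhfbhf

Applying the rule to each of the 18 symbols of hfbhfbffhfbhfffhfb gives the pieces ff hfb hf ff hfb hf hfb hfb ff hfb hf ff hfb hfb hfb ff hfb hf, which concatenate to the answer.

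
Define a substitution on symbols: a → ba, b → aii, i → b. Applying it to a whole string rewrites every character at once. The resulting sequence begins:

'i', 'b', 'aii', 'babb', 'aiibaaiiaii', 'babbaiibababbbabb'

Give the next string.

φ(babbaiibababbbabb) expands symbol-by-symbol to aii ba aii aii ba b b aii ba aii ba aii aii aii ba aii aii; joining the 17 pieces gives the next term.

aiibaaiiaiibabbaiibaaiibaaiiaiiaiibaaiiaii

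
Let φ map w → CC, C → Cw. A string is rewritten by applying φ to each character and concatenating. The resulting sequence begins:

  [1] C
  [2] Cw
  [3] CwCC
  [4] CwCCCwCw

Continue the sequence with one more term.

CwCCCwCwCwCCCwCC

Apply φ to CwCCCwCw symbol by symbol: C→Cw, w→CC, C→Cw, C→Cw, C→Cw, w→CC, C→Cw, w→CC; joined: Cw CC Cw Cw Cw CC Cw CC.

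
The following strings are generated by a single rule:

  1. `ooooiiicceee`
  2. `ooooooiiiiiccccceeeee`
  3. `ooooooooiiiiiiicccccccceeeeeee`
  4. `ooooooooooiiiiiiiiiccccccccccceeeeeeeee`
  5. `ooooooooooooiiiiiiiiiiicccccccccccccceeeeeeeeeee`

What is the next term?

ooooooooooooooiiiiiiiiiiiiiccccccccccccccccceeeeeeeeeeeee

Term n consists of 2n+2 o's, followed by 2n+1 i's, followed by 3n-1 c's, followed by 2n+1 e's (n = 1, 2, …).
Setting n = 6 gives 14, 13, 17, 13 characters in each block.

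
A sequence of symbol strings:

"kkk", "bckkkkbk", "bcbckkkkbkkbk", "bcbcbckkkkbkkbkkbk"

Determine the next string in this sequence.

Each term wraps the previous one in bc on the left and kbk on the right.
Applying this once more to bcbcbckkkkbkkbkkbk:

bcbcbcbckkkkbkkbkkbkkbk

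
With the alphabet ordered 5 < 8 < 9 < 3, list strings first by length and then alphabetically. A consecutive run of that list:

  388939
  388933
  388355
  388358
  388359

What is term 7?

388385

Stepping forward 2 times from 388359: 388359 → 388353, then the target.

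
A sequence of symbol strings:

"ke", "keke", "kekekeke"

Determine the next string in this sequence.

kekekekekekekeke

Each string is two copies of the previous one concatenated.
One more doubling of kekekeke gives the answer.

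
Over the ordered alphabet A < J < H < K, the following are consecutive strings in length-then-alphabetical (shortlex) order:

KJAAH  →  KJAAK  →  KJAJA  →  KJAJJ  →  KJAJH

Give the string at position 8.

Advancing 3 positions from KJAJH through KJAJH → KJAJK → KJAHA reaches term 8.

KJAHJ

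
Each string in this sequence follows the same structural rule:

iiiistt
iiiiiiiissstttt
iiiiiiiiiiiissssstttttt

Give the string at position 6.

iiiiiiiiiiiiiiiiiiiiiiiissssssssssstttttttttttt

Each string has the form i^{4n} s^{2n-1} t^{2n} (n = 1, 2, …).
Setting n = 6 gives 24, 11, 12 characters in each block.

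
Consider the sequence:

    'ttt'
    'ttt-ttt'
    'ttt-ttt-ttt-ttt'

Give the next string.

s(k+1) = s(k)·-·s(k) — each term doubles the last with '-' between the halves.
So the next term is two copies of ttt-ttt-ttt-ttt with '-' between the halves.

ttt-ttt-ttt-ttt-ttt-ttt-ttt-ttt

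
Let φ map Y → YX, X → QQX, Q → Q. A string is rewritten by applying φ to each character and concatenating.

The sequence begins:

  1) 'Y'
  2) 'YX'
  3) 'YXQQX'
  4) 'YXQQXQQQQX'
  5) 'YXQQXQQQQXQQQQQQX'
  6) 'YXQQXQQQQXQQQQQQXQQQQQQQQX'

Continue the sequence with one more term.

YXQQXQQQQXQQQQQQXQQQQQQQQXQQQQQQQQQQX

Replace each of the 26 characters of YXQQXQQQQXQQQQQQXQQQQQQQQX in place — YX QQX Q Q QQX Q Q Q Q QQX Q Q Q Q Q Q QQX Q Q Q Q Q Q Q Q QQX — and concatenate.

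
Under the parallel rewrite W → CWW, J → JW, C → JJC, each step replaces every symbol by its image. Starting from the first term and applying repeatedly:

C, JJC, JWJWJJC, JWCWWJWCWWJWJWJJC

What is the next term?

φ(JWCWWJWCWWJWJWJJC) expands symbol-by-symbol to JW CWW JJC CWW CWW JW CWW JJC CWW CWW JW CWW JW CWW JW JW JJC; joining the 17 pieces gives the next term.

JWCWWJJCCWWCWWJWCWWJJCCWWCWWJWCWWJWCWWJWJWJJC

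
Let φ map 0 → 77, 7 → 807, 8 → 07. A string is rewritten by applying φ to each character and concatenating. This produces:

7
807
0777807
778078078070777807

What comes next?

Applying the rule to each of the 18 symbols of 778078078070777807 gives the pieces 807 807 07 77 807 07 77 807 07 77 807 77 807 807 807 07 77 807, which concatenate to the answer.

807807077780707778070777807778078078070777807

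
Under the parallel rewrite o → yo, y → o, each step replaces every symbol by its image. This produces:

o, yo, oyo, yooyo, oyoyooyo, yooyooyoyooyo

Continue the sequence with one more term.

Rewriting the 13 symbols of yooyooyoyooyo one by one yields o yo yo o yo yo o yo o yo yo o yo; concatenated:

oyoyooyoyooyooyoyooyo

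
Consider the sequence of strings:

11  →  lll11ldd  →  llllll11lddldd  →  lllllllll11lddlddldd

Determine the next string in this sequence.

Each term wraps the previous one in lll on the left and ldd on the right.
Applying this once more to lllllllll11lddlddldd:

llllllllllll11lddlddlddldd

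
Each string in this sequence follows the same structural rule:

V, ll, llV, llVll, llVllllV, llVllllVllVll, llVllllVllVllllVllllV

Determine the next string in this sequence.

llVllllVllVllllVllllVllVllllVllVll

This is a Fibonacci-style word recurrence s(k) = s(k−1)·s(k−2): e.g. ll·V = llV.
Continuing: llVllllVllVllllVllllV · llVllllVllVll gives term 8.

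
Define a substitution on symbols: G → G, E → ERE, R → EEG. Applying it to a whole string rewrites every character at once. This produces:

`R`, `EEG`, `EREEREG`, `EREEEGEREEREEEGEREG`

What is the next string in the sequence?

EREEEGEREEREEREGEREEEGEREEREEEGEREEREEREGEREEEGEREG

Applying the rule to each of the 19 symbols of EREEEGEREEREEEGEREG gives the pieces ERE EEG ERE ERE ERE G ERE EEG ERE ERE EEG ERE ERE ERE G ERE EEG ERE G, which concatenate to the answer.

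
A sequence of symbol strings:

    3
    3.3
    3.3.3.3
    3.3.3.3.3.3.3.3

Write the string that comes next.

Every step duplicates the string with '.' between the halves.
Doubling 3.3.3.3.3.3.3.3 with '.' between the halves:

3.3.3.3.3.3.3.3.3.3.3.3.3.3.3.3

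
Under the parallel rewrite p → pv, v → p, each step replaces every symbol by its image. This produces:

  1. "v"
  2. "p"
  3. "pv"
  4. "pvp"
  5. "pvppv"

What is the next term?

Rewriting each symbol of pvppv: p→pv, v→p, p→pv, p→pv, v→p, which concatenates to pv p pv pv p.

pvppvpvp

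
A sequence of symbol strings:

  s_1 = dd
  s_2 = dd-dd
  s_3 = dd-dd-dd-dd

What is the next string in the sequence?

s(k+1) = s(k)·-·s(k) — each term doubles the last with '-' between the halves.
So the next term is two copies of dd-dd-dd-dd with '-' between the halves.

dd-dd-dd-dd-dd-dd-dd-dd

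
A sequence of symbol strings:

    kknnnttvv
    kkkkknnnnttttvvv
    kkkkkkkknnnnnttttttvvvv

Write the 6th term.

kkkkkkkkkkkkkkkkknnnnnnnnttttttttttttvvvvvvv

Each string has the form k^{3n-1} n^{n+2} t^{2n} v^{n+1} (n = 1, 2, …).
At n = 6 the blocks have lengths 17, 8, 12, 7.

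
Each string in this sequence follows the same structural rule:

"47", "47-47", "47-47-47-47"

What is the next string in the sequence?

47-47-47-47-47-47-47-47

Every step duplicates the string with '-' between the halves.
So the next term is two copies of 47-47-47-47 with '-' between the halves.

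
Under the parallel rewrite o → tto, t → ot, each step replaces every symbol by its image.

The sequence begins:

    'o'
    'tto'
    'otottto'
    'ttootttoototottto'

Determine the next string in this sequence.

ototttottootototttottootttootttoototottto

Applying the rule to each of the 17 symbols of ttootttoototottto gives the pieces ot ot tto tto ot ot ot tto tto ot tto ot tto ot ot ot tto, which concatenate to the answer.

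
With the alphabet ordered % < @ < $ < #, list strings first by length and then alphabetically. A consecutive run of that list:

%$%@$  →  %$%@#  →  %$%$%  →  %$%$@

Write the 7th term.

Stepping forward 3 times from %$%$@: %$%$@ → %$%$$ → %$%$#, then the target.

%$%#%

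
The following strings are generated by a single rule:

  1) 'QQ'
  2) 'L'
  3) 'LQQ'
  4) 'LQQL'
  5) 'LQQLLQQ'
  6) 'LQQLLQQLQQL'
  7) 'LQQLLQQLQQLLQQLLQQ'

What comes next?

From term 3 onward, concatenate the last term with the second-to-last: L·QQ = LQQ, LQQ·L = LQQL, …
Continuing: LQQLLQQLQQLLQQLLQQ · LQQLLQQLQQL gives term 8.

LQQLLQQLQQLLQQLLQQLQQLLQQLQQL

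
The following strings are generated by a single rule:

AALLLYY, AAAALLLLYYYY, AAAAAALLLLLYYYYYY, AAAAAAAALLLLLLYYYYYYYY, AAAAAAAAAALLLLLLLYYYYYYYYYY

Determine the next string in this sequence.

Term n consists of 2n A's, followed by n+2 L's, followed by 2n Y's (n = 1, 2, …).
Setting n = 6 gives 12, 8, 12 characters in each block.

AAAAAAAAAAAALLLLLLLLYYYYYYYYYYYY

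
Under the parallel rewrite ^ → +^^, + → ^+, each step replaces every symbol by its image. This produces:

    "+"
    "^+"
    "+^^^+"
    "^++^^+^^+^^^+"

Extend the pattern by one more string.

Replace each of the 13 characters of ^++^^+^^+^^^+ in place — +^^ ^+ ^+ +^^ +^^ ^+ +^^ +^^ ^+ +^^ +^^ +^^ ^+ — and concatenate.

+^^^+^++^^+^^^++^^+^^^++^^+^^+^^^+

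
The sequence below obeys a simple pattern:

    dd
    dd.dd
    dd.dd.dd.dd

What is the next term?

Every step duplicates the string with '.' between the halves.
Doubling dd.dd.dd.dd with '.' between the halves:

dd.dd.dd.dd.dd.dd.dd.dd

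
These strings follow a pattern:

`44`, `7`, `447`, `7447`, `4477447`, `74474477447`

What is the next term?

447744774474477447

This is a Fibonacci-style word recurrence s(k) = s(k−2)·s(k−1): e.g. 44·7 = 447.
The next term joins 4477447 and 74474477447.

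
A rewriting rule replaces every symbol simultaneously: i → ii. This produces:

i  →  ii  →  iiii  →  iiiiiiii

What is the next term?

iiiiiiiiiiiiiiii

Apply φ to iiiiiiii symbol by symbol: i→ii, i→ii, i→ii, i→ii, i→ii, i→ii, i→ii, i→ii; joined: ii ii ii ii ii ii ii ii.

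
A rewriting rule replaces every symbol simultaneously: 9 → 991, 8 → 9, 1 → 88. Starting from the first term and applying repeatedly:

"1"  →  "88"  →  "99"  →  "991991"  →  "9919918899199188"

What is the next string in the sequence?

φ(9919918899199188) expands symbol-by-symbol to 991 991 88 991 991 88 9 9 991 991 88 991 991 88 9 9; joining the 16 pieces gives the next term.

991991889919918899991991889919918899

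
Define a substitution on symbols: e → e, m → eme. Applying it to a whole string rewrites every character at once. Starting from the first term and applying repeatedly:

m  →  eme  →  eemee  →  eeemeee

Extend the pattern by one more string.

eeeemeeee

Expanding eeemeee: e→e, e→e, e→e, m→eme, e→e, e→e, e→e. Concatenated: e e e eme e e e.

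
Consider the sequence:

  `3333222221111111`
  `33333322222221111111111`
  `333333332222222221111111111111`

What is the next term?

Each string has the form 3^{2n} 2^{2n+1} 1^{3n+1}, where the shown terms are n = 2, 3, 4.
At n = 5 the blocks have lengths 10, 11, 16.

3333333333222222222221111111111111111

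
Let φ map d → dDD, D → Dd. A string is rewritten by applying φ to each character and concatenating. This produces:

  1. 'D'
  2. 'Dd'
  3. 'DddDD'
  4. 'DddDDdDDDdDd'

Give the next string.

Expanding DddDDdDDDdDd: D→Dd, d→dDD, d→dDD, D→Dd, D→Dd, d→dDD, D→Dd, D→Dd, D→Dd, d→dDD, D→Dd, d→dDD. Concatenated: Dd dDD dDD Dd Dd dDD Dd Dd Dd dDD Dd dDD.

DddDDdDDDdDddDDDdDdDddDDDddDD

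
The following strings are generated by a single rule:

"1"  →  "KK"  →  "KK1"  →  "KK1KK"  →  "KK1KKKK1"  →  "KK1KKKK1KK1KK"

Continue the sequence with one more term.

KK1KKKK1KK1KKKK1KKKK1

Each term (from the third on) is the previous term followed by the one before it: term 3 = KK·1 = KK1.
Continuing: KK1KKKK1KK1KK · KK1KKKK1 gives term 7.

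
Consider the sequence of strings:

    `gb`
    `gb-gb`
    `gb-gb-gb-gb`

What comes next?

Every step duplicates the string with '-' between the halves.
One more doubling of gb-gb-gb-gb gives the answer.

gb-gb-gb-gb-gb-gb-gb-gb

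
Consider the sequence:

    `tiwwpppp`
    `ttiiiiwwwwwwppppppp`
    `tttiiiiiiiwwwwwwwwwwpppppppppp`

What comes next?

The n-th term is n t's then 3n-2 i's then 4n-2 w's then 3n+1 p's (n = 1, 2, …).
For the next term, n = 4, so the run lengths are 4, 10, 14, 13.

ttttiiiiiiiiiiwwwwwwwwwwwwwwppppppppppppp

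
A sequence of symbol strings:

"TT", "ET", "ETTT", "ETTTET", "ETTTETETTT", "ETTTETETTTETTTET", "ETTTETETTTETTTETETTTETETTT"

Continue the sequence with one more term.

ETTTETETTTETTTETETTTETETTTETTTETETTTETTTET

From term 3 onward, concatenate the last term with the second-to-last: ET·TT = ETTT, ETTT·ET = ETTTET, …
The next term joins ETTTETETTTETTTETETTTETETTT and ETTTETETTTETTTET.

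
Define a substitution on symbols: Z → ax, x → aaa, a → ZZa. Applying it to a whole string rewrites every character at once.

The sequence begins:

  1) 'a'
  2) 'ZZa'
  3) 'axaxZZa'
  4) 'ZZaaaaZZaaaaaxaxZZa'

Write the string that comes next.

axaxZZaZZaZZaZZaaxaxZZaZZaZZaZZaZZaaaaZZaaaaaxaxZZa

φ(ZZaaaaZZaaaaaxaxZZa) expands symbol-by-symbol to ax ax ZZa ZZa ZZa ZZa ax ax ZZa ZZa ZZa ZZa ZZa aaa ZZa aaa ax ax ZZa; joining the 19 pieces gives the next term.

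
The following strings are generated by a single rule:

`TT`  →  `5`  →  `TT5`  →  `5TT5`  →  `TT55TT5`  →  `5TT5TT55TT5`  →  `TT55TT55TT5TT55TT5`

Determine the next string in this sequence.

From term 3 onward, concatenate the second-to-last term with the last: TT·5 = TT5, 5·TT5 = 5TT5, …
The next term joins 5TT5TT55TT5 and TT55TT55TT5TT55TT5.

5TT5TT55TT5TT55TT55TT5TT55TT5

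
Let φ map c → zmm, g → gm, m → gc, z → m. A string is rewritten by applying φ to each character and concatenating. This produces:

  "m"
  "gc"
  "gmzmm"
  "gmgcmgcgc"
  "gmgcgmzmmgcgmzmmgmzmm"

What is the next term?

gmgcgmzmmgmgcmgcgcgmzmmgmgcmgcgcgmgcmgcgc

Applying the rule to each of the 21 symbols of gmgcgmzmmgcgmzmmgmzmm gives the pieces gm gc gm zmm gm gc m gc gc gm zmm gm gc m gc gc gm gc m gc gc, which concatenate to the answer.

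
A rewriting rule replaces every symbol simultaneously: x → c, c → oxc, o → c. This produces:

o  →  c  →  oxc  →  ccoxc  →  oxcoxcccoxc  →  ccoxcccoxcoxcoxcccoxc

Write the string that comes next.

φ(ccoxcccoxcoxcoxcccoxc) expands symbol-by-symbol to oxc oxc c c oxc oxc oxc c c oxc c c oxc c c oxc oxc oxc c c oxc; joining the 21 pieces gives the next term.

oxcoxcccoxcoxcoxcccoxcccoxcccoxcoxcoxcccoxc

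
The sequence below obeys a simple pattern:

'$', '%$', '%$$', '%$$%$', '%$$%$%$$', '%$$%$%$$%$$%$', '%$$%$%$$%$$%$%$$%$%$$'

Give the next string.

From term 3 onward, concatenate the last term with the second-to-last: %$·$ = %$$, %$$·%$ = %$$%$, …
Continuing: %$$%$%$$%$$%$%$$%$%$$ · %$$%$%$$%$$%$ gives term 8.

%$$%$%$$%$$%$%$$%$%$$%$$%$%$$%$$%$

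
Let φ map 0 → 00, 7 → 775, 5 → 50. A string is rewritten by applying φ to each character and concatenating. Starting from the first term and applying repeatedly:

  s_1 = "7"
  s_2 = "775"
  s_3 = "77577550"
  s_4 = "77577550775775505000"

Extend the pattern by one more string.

φ(77577550775775505000) expands symbol-by-symbol to 775 775 50 775 775 50 50 00 775 775 50 775 775 50 50 00 50 00 00 00; joining the 20 pieces gives the next term.

775775507757755050007757755077577550500050000000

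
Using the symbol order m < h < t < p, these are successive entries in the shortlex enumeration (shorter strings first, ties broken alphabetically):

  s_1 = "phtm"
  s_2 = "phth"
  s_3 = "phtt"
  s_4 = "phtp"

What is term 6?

phph

Stepping forward 2 times from phtp: phtp → phpm, then the target.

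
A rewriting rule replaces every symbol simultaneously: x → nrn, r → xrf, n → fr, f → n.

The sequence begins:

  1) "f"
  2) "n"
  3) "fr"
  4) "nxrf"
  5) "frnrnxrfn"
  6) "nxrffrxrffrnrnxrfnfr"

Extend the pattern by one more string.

frnrnxrfnnxrfnrnxrfnnxrffrxrffrnrnxrfnfrnxrf

φ(nxrffrxrffrnrnxrfnfr) expands symbol-by-symbol to fr nrn xrf n n xrf nrn xrf n n xrf fr xrf fr nrn xrf n fr n xrf; joining the 20 pieces gives the next term.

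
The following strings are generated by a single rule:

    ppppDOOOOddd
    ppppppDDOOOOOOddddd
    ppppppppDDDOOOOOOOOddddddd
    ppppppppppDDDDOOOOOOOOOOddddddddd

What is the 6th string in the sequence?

Reading off run lengths: p runs 4, 6, 8, 10; D runs 1, 2, 3, 4; O runs 4, 6, 8, 10; d runs 3, 5, 7, 9 — each is linear in n, where the shown terms are n = 2, 3, 4, 5.
For term 6, n = 7, so the run lengths are 14, 6, 14, 13.

ppppppppppppppDDDDDDOOOOOOOOOOOOOOddddddddddddd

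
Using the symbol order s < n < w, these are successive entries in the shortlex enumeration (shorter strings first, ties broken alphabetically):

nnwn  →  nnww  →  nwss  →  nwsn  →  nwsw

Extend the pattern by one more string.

Find the rightmost character of nwsw below w, bump it to the next letter, and reset everything to its right to s.

nwns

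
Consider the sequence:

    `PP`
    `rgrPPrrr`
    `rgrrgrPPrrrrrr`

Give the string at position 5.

Every step adds rgr to the front and rrr to the end of the previous string.
From rgrrgrPPrrrrrr, 2 further steps: rgrrgrPPrrrrrr → rgrrgrrgrPPrrrrrrrrr → (answer).

rgrrgrrgrrgrPPrrrrrrrrrrrr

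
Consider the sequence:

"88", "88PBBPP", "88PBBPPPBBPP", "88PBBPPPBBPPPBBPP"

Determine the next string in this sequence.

Every step adds PBBPP to the end: s(k+1) = s(k)·PBBPP.
Applying this once more to 88PBBPPPBBPPPBBPP:

88PBBPPPBBPPPBBPPPBBPP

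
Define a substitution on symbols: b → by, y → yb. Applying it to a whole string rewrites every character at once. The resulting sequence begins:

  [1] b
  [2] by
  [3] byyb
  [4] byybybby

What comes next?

byybybbyybbybyyb

Apply φ to byybybby symbol by symbol: b→by, y→yb, y→yb, b→by, y→yb, b→by, b→by, y→yb; joined: by yb yb by yb by by yb.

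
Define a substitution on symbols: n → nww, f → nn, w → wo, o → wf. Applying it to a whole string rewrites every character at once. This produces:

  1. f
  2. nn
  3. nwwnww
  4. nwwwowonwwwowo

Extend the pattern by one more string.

φ(nwwwowonwwwowo) expands symbol-by-symbol to nww wo wo wo wf wo wf nww wo wo wo wf wo wf; joining the 14 pieces gives the next term.

nwwwowowowfwowfnwwwowowowfwowf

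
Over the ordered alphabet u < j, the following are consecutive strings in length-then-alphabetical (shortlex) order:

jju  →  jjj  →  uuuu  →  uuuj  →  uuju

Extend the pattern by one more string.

uujj

Find the rightmost character of uuju below j, bump it to the next letter, and reset everything to its right to u.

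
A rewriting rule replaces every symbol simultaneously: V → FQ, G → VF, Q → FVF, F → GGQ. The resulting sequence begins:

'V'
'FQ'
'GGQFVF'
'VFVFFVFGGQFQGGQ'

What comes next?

FQGGQFQGGQGGQFQGGQVFVFFVFGGQFVFVFVFFVF

Applying the rule to each of the 15 symbols of VFVFFVFGGQFQGGQ gives the pieces FQ GGQ FQ GGQ GGQ FQ GGQ VF VF FVF GGQ FVF VF VF FVF, which concatenate to the answer.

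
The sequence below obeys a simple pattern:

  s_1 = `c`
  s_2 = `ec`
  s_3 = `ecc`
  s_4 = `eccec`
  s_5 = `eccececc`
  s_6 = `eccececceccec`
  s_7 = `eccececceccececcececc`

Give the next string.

eccececceccececcececceccececceccec

This is a Fibonacci-style word recurrence s(k) = s(k−1)·s(k−2): e.g. ec·c = ecc.
So term 8 is eccececceccececcececc·eccececceccec.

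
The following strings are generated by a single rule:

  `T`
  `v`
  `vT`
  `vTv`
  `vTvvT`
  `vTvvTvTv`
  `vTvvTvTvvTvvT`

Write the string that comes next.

Each term (from the third on) is the previous term followed by the one before it: term 3 = v·T = vT.
Continuing: vTvvTvTvvTvvT · vTvvTvTv gives term 8.

vTvvTvTvvTvvTvTvvTvTv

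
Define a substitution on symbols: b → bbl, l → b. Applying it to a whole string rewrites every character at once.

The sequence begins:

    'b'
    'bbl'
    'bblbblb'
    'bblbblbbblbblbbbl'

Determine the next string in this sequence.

Applying the rule to each of the 17 symbols of bblbblbbblbblbbbl gives the pieces bbl bbl b bbl bbl b bbl bbl bbl b bbl bbl b bbl bbl bbl b, which concatenate to the answer.

bblbblbbblbblbbblbblbblbbblbblbbblbblbblb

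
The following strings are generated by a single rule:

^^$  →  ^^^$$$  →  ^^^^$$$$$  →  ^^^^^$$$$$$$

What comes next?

The n-th term is n+1 ^'s then 2n-1 $'s (n = 1, 2, …).
For the next term, n = 5, so the run lengths are 6, 9.

^^^^^^$$$$$$$$$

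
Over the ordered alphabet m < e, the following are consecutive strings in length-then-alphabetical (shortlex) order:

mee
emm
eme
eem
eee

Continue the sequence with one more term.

After eee the length-3 strings are exhausted; the first length-4 string is 4 copies of m.

mmmm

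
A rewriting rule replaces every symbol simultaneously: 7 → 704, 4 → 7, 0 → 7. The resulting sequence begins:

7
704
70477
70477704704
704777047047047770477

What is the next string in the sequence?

φ(704777047047047770477) expands symbol-by-symbol to 704 7 7 704 704 704 7 7 704 7 7 704 7 7 704 704 704 7 7 704 704; joining the 21 pieces gives the next term.

7047770470470477704777047770470470477704704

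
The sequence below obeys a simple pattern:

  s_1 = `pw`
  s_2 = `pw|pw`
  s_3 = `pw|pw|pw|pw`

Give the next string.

s(k+1) = s(k)·|·s(k) — each term doubles the last with '|' between the halves.
Doubling pw|pw|pw|pw with '|' between the halves:

pw|pw|pw|pw|pw|pw|pw|pw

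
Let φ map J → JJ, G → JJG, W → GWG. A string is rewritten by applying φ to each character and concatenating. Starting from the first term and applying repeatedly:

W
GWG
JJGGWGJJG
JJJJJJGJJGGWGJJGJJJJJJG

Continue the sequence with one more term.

JJJJJJJJJJJJJJGJJJJJJGJJGGWGJJGJJJJJJGJJJJJJJJJJJJJJG

Replace each of the 23 characters of JJJJJJGJJGGWGJJGJJJJJJG in place — JJ JJ JJ JJ JJ JJ JJG JJ JJ JJG JJG GWG JJG JJ JJ JJG JJ JJ JJ JJ JJ JJ JJG — and concatenate.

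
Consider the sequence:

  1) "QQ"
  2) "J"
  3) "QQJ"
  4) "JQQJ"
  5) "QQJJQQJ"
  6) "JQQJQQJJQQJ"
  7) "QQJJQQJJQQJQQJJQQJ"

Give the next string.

Each term (from the third on) is the two preceding terms concatenated in order: term 3 = QQ·J = QQJ.
So term 8 is JQQJQQJJQQJ·QQJJQQJJQQJQQJJQQJ.

JQQJQQJJQQJQQJJQQJJQQJQQJJQQJ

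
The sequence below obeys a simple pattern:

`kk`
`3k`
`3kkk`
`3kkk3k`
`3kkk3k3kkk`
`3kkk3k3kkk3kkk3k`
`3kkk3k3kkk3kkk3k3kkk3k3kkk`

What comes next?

This is a Fibonacci-style word recurrence s(k) = s(k−1)·s(k−2): e.g. 3k·kk = 3kkk.
So term 8 is 3kkk3k3kkk3kkk3k3kkk3k3kkk·3kkk3k3kkk3kkk3k.

3kkk3k3kkk3kkk3k3kkk3k3kkk3kkk3k3kkk3kkk3k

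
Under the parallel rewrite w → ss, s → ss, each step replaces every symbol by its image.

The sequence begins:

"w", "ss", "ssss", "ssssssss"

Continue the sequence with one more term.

Expanding ssssssss: s→ss, s→ss, s→ss, s→ss, s→ss, s→ss, s→ss, s→ss. Concatenated: ss ss ss ss ss ss ss ss.

ssssssssssssssss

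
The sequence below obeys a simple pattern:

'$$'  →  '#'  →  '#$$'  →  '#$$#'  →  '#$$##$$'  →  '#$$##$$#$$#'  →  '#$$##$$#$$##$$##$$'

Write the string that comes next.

#$$##$$#$$##$$##$$#$$##$$#$$#

From term 3 onward, concatenate the last term with the second-to-last: #·$$ = #$$, #$$·# = #$$#, …
The next term joins #$$##$$#$$##$$##$$ and #$$##$$#$$#.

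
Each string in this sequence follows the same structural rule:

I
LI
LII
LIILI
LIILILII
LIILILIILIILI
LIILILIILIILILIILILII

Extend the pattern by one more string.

Each term (from the third on) is the previous term followed by the one before it: term 3 = LI·I = LII.
Continuing: LIILILIILIILILIILILII · LIILILIILIILI gives term 8.

LIILILIILIILILIILILIILIILILIILIILI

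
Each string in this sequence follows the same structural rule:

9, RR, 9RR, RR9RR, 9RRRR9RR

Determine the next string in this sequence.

RR9RR9RRRR9RR

This is a Fibonacci-style word recurrence s(k) = s(k−2)·s(k−1): e.g. 9·RR = 9RR.
So term 6 is RR9RR·9RRRR9RR.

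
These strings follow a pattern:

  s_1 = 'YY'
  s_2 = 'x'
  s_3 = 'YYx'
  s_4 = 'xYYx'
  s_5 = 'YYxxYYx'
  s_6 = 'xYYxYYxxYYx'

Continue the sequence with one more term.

Each term (from the third on) is the two preceding terms concatenated in order: term 3 = YY·x = YYx.
Continuing: YYxxYYx · xYYxYYxxYYx gives term 7.

YYxxYYxxYYxYYxxYYx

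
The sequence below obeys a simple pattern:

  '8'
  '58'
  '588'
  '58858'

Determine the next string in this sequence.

58858588

Each term (from the third on) is the previous term followed by the one before it: term 3 = 58·8 = 588.
So term 5 is 58858·588.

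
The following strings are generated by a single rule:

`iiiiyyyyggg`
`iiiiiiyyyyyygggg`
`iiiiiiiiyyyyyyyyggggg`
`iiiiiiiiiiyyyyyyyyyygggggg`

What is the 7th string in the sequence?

Reading off run lengths: i runs 4, 6, 8, 10; y runs 4, 6, 8, 10; g runs 3, 4, 5, 6 — each is linear in n, where the shown terms are n = 2, 3, 4, 5.
For term 7, n = 8, so the run lengths are 16, 16, 9.

iiiiiiiiiiiiiiiiyyyyyyyyyyyyyyyyggggggggg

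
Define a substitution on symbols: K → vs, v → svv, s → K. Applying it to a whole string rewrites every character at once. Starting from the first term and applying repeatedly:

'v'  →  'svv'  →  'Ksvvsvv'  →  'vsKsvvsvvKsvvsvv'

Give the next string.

Rewriting the 16 symbols of vsKsvvsvvKsvvsvv one by one yields svv K vs K svv svv K svv svv vs K svv svv K svv svv; concatenated:

svvKvsKsvvsvvKsvvsvvvsKsvvsvvKsvvsvv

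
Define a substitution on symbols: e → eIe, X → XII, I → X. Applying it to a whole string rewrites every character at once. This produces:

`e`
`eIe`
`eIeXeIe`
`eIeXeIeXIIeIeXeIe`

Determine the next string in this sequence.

eIeXeIeXIIeIeXeIeXIIXXeIeXeIeXIIeIeXeIe

Replace each of the 17 characters of eIeXeIeXIIeIeXeIe in place — eIe X eIe XII eIe X eIe XII X X eIe X eIe XII eIe X eIe — and concatenate.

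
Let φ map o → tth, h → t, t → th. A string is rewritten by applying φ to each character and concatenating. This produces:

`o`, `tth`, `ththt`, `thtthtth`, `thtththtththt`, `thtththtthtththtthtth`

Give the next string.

Applying the rule to each of the 21 symbols of thtththtthtththtthtth gives the pieces th t th th t th t th th t th th t th t th th t th th t, which concatenate to the answer.

thtththtthtththtththtthtththtththt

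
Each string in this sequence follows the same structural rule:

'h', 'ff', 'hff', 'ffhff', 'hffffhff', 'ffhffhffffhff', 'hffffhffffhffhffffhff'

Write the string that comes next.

ffhffhffffhffhffffhffffhffhffffhff

From term 3 onward, concatenate the second-to-last term with the last: h·ff = hff, ff·hff = ffhff, …
Continuing: ffhffhffffhff · hffffhffffhffhffffhff gives term 8.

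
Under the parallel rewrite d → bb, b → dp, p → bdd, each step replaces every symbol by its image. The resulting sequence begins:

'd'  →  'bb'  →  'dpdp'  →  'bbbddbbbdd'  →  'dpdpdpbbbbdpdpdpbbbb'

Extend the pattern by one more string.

bbbddbbbddbbbdddpdpdpdpbbbddbbbddbbbdddpdpdpdp

φ(dpdpdpbbbbdpdpdpbbbb) expands symbol-by-symbol to bb bdd bb bdd bb bdd dp dp dp dp bb bdd bb bdd bb bdd dp dp dp dp; joining the 20 pieces gives the next term.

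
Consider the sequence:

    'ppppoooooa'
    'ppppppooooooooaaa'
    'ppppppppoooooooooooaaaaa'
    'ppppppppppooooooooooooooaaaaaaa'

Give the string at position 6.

ppppppppppppppooooooooooooooooooooaaaaaaaaaaa

The n-th term is 2n+2 p's then 3n+2 o's then 2n-1 a's (n = 1, 2, …).
Setting n = 6 gives 14, 20, 11 characters in each block.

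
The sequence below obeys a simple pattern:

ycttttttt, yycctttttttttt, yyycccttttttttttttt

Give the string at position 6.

yyyyyycccccctttttttttttttttttttttt

Term n consists of n-1 y's, followed by n-1 c's, followed by 3n+1 t's, where the shown terms are n = 2, 3, 4.
Setting n = 7 gives 6, 6, 22 characters in each block.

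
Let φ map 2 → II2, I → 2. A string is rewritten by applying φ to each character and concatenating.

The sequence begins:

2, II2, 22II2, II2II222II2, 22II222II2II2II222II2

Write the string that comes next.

II2II222II2II2II222II222II222II2II2II222II2

Replace each of the 21 characters of 22II222II2II2II222II2 in place — II2 II2 2 2 II2 II2 II2 2 2 II2 2 2 II2 2 2 II2 II2 II2 2 2 II2 — and concatenate.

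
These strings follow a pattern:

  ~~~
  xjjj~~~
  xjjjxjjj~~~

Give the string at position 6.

Each term is the previous one with xjjj prepended.
From xjjjxjjj~~~, 3 further steps: xjjjxjjj~~~ → xjjjxjjjxjjj~~~ → xjjjxjjjxjjjxjjj~~~ → (answer).

xjjjxjjjxjjjxjjjxjjj~~~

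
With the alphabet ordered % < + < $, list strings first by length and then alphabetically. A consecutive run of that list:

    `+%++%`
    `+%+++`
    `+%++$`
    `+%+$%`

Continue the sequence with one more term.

The successor of +%+$% increments the rightmost position that isn't already $ and resets every position after it to %.

+%+$+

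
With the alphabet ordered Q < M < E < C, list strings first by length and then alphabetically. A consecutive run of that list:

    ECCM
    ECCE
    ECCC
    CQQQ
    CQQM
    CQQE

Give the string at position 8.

CQMQ

Advancing 2 positions from CQQE through CQQE → CQQC reaches term 8.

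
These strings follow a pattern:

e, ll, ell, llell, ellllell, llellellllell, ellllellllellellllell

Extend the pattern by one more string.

From term 3 onward, concatenate the second-to-last term with the last: e·ll = ell, ll·ell = llell, …
The next term joins llellellllell and ellllellllellellllell.

llellellllellellllellllellellllell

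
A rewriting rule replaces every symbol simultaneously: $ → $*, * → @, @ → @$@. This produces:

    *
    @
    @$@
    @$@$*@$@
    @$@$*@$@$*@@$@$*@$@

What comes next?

Rewriting the 19 symbols of @$@$*@$@$*@@$@$*@$@ one by one yields @$@ $* @$@ $* @ @$@ $* @$@ $* @ @$@ @$@ $* @$@ $* @ @$@ $* @$@; concatenated:

@$@$*@$@$*@@$@$*@$@$*@@$@@$@$*@$@$*@@$@$*@$@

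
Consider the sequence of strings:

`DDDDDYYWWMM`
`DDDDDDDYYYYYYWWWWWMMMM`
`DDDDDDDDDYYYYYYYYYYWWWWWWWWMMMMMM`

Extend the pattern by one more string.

Term n consists of 2n+3 D's, followed by 4n-2 Y's, followed by 3n-1 W's, followed by 2n M's (n = 1, 2, …).
Setting n = 4 gives 11, 14, 11, 8 characters in each block.

DDDDDDDDDDDYYYYYYYYYYYYYYWWWWWWWWWWWMMMMMMMM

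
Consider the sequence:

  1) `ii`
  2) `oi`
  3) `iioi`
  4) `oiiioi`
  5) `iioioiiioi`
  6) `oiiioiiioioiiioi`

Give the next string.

From term 3 onward, concatenate the second-to-last term with the last: ii·oi = iioi, oi·iioi = oiiioi, …
Continuing: iioioiiioi · oiiioiiioioiiioi gives term 7.

iioioiiioioiiioiiioioiiioi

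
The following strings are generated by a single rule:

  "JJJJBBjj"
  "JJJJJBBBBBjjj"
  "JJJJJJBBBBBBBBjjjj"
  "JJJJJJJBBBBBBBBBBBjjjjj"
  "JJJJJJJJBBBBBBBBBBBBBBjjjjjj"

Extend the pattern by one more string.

The n-th term is n+3 J's then 3n-1 B's then n+1 j's (n = 1, 2, …).
For the next term, n = 6, so the run lengths are 9, 17, 7.

JJJJJJJJJBBBBBBBBBBBBBBBBBjjjjjjj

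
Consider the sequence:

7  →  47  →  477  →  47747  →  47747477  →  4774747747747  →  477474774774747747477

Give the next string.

From term 3 onward, concatenate the last term with the second-to-last: 47·7 = 477, 477·47 = 47747, …
The next term joins 477474774774747747477 and 4774747747747.

4774747747747477474774774747747747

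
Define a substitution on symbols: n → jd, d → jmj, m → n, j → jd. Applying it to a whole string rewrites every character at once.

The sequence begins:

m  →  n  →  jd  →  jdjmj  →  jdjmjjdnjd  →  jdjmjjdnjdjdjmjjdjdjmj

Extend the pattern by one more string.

jdjmjjdnjdjdjmjjdjdjmjjdjmjjdnjdjdjmjjdjmjjdnjd

Applying the rule to each of the 22 symbols of jdjmjjdnjdjdjmjjdjdjmj gives the pieces jd jmj jd n jd jd jmj jd jd jmj jd jmj jd n jd jd jmj jd jmj jd n jd, which concatenate to the answer.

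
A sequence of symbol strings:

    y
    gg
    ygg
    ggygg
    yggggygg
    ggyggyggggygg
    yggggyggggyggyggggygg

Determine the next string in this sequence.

ggyggyggggyggyggggyggggyggyggggygg

From term 3 onward, concatenate the second-to-last term with the last: y·gg = ygg, gg·ygg = ggygg, …
So term 8 is ggyggyggggygg·yggggyggggyggyggggygg.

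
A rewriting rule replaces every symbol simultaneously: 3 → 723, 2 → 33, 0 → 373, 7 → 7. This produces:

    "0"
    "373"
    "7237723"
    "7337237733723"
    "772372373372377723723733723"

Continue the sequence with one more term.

77337237337237723723733723777337237337237723723733723

Replace each of the 27 characters of 772372373372377723723733723 in place — 7 7 33 723 7 33 723 7 723 723 7 33 723 7 7 7 33 723 7 33 723 7 723 723 7 33 723 — and concatenate.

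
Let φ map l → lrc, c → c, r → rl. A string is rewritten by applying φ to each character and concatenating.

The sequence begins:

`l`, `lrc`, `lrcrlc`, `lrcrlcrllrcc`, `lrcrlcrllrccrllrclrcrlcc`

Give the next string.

lrcrlcrllrccrllrclrcrlccrllrclrcrlclrcrlcrllrccc

φ(lrcrlcrllrccrllrclrcrlcc) expands symbol-by-symbol to lrc rl c rl lrc c rl lrc lrc rl c c rl lrc lrc rl c lrc rl c rl lrc c c; joining the 24 pieces gives the next term.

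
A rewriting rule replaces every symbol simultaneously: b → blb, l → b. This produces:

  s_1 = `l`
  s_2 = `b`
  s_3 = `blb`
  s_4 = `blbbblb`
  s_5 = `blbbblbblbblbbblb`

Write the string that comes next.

Rewriting the 17 symbols of blbbblbblbblbbblb one by one yields blb b blb blb blb b blb blb b blb blb b blb blb blb b blb; concatenated:

blbbblbblbblbbblbblbbblbblbbblbblbblbbblb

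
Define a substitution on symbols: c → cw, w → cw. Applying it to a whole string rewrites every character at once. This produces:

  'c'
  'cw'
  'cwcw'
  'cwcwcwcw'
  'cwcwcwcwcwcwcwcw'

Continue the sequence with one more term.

Applying the rule to each of the 16 symbols of cwcwcwcwcwcwcwcw gives the pieces cw cw cw cw cw cw cw cw cw cw cw cw cw cw cw cw, which concatenate to the answer.

cwcwcwcwcwcwcwcwcwcwcwcwcwcwcwcw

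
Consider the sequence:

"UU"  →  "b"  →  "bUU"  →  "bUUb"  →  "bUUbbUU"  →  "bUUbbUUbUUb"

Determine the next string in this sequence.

Each term (from the third on) is the previous term followed by the one before it: term 3 = b·UU = bUU.
Continuing: bUUbbUUbUUb · bUUbbUU gives term 7.

bUUbbUUbUUbbUUbbUU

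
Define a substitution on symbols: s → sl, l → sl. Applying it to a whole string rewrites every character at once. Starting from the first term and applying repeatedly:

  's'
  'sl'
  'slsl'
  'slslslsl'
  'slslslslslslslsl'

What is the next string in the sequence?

Replace each of the 16 characters of slslslslslslslsl in place — sl sl sl sl sl sl sl sl sl sl sl sl sl sl sl sl — and concatenate.

slslslslslslslslslslslslslslslsl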